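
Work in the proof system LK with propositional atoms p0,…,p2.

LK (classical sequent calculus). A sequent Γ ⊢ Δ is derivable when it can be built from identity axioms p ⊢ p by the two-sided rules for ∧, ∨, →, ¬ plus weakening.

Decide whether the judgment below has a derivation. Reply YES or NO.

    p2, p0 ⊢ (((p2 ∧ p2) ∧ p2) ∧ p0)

Proof tree:
[∧R] p2, p0 ⊢ (((p2 ∧ p2) ∧ p2) ∧ p0)
  [∧R] p2 ⊢ ((p2 ∧ p2) ∧ p2)
    [∧R] p2 ⊢ (p2 ∧ p2)
      [Ax] p2 ⊢ p2
      [Ax] p2 ⊢ p2
    [Ax] p2 ⊢ p2
  [Ax] p0 ⊢ p0

Result: YES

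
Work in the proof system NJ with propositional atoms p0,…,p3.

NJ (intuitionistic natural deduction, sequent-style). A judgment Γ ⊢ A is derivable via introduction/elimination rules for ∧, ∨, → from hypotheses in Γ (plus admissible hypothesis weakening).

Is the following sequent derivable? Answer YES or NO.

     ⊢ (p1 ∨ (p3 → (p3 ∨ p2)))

Derivation trace:
[∨I₂]  ⊢ (p1 ∨ (p3 → (p3 ∨ p2)))
  [→I]  ⊢ (p3 → (p3 ∨ p2))
    [∨I₁] p3 ⊢ (p3 ∨ p2)
      [Ax] p3 ⊢ p3

Result: YES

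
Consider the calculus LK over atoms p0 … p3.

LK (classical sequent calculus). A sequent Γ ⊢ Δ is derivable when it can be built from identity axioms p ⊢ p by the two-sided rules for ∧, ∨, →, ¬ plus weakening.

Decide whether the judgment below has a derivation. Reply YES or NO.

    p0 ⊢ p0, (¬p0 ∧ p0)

Derivation trace:
[∧R] p0 ⊢ p0, (¬p0 ∧ p0)
  [¬R]  ⊢ p0, p0, ¬p0
    [WR] p0 ⊢ p0, p0
      [Ax] p0 ⊢ p0
  [Ax] p0 ⊢ p0

Result: YES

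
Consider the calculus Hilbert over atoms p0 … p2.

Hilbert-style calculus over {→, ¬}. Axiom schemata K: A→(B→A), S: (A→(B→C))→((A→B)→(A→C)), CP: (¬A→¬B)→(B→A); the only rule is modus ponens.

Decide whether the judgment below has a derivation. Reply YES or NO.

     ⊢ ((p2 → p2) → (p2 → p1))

Enumerate valuations to refute Γ ⊢ Δ:
  v=000: Γ:[] Δ:[((p2 → p2) → (p2 → p1))=T] refutes=False
  v=001: Γ:[] Δ:[((p2 → p2) → (p2 → p1))=F] refutes=True  ← countermodel

Result: NO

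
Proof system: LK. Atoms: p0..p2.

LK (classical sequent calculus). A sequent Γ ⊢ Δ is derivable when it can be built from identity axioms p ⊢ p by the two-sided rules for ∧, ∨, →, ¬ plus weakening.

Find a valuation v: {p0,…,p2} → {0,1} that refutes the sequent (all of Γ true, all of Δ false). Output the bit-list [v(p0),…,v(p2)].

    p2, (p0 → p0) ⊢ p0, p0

Enumerate valuations to refute Γ ⊢ Δ:
  v=000: Γ:[p2=F, (p0 → p0)=T] Δ:[p0=F, p0=F] refutes=False
  v=001: Γ:[p2=T, (p0 → p0)=T] Δ:[p0=F, p0=F] refutes=True  ← countermodel

Result: [0, 0, 1]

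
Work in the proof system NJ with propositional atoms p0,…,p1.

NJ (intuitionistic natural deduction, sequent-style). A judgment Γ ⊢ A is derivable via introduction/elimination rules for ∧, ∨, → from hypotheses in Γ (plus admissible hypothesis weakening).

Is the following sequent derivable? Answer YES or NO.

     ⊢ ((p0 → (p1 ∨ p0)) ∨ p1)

Proof tree:
[∨I₁]  ⊢ ((p0 → (p1 ∨ p0)) ∨ p1)
  [→I]  ⊢ (p0 → (p1 ∨ p0))
    [∨I₂] p0 ⊢ (p1 ∨ p0)
      [Ax] p0 ⊢ p0

Result: YES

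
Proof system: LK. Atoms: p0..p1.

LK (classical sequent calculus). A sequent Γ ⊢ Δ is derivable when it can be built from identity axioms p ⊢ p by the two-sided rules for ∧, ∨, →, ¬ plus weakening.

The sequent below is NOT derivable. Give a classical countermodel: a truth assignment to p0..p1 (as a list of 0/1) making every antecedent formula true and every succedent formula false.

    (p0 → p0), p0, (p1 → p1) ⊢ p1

Enumerate valuations to refute Γ ⊢ Δ:
  v=00: Γ:[(p0 → p0)=T, p0=F, (p1 → p1)=T] Δ:[p1=F] refutes=False
  v=01: Γ:[(p0 → p0)=T, p0=F, (p1 → p1)=T] Δ:[p1=T] refutes=False
  v=10: Γ:[(p0 → p0)=T, p0=T, (p1 → p1)=T] Δ:[p1=F] refutes=True  ← countermodel

Result: [1, 0]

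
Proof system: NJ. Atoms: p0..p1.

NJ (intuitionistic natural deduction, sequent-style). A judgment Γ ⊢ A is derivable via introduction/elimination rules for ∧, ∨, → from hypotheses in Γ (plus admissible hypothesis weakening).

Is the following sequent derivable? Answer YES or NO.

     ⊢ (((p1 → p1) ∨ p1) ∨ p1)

Derivation trace:
[∨I₁]  ⊢ (((p1 → p1) ∨ p1) ∨ p1)
  [∨I₁]  ⊢ ((p1 → p1) ∨ p1)
    [→I]  ⊢ (p1 → p1)
      [Ax] p1 ⊢ p1

Result: YES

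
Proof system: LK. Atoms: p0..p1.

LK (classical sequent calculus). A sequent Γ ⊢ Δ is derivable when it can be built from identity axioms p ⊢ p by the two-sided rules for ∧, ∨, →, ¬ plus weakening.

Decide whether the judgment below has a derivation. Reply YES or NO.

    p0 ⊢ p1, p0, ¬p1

Proof tree:
[¬R] p0 ⊢ p1, p0, ¬p1
  [WR] p1, p0 ⊢ p1, p0
    [WL] p1, p0 ⊢ p1
      [Ax] p1 ⊢ p1

Result: YES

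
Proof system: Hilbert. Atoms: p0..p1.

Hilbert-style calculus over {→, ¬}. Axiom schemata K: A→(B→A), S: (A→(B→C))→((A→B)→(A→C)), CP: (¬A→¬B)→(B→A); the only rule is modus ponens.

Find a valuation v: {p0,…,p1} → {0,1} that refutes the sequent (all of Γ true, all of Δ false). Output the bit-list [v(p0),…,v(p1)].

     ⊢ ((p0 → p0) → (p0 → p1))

Enumerate valuations to refute Γ ⊢ Δ:
  v=00: Γ:[] Δ:[((p0 → p0) → (p0 → p1))=T] refutes=False
  v=01: Γ:[] Δ:[((p0 → p0) → (p0 → p1))=T] refutes=False
  v=10: Γ:[] Δ:[((p0 → p0) → (p0 → p1))=F] refutes=True  ← countermodel

Result: [1, 0]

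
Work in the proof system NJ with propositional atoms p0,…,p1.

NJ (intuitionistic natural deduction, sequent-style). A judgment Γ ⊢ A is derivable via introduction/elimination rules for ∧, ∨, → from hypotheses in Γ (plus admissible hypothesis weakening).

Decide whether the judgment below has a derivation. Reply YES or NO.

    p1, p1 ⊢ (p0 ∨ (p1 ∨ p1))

Proof tree:
[∨I₂] p1, p1 ⊢ (p0 ∨ (p1 ∨ p1))
  [∨I₂] p1, p1 ⊢ (p1 ∨ p1)
    [Wk] p1, p1 ⊢ p1
      [Ax] p1 ⊢ p1

Result: YES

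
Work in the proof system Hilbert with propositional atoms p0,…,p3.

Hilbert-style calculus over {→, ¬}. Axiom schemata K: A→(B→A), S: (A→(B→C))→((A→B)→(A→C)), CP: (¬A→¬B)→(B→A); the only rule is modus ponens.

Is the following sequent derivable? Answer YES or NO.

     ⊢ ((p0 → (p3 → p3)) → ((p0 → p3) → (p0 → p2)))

Truth-table refutation:
  v=0000: Γ:[] Δ:[((p0 → (p3 → p3)) → ((p0 → p3) → (p0 → p2)))=T] refutes=False
  v=0001: Γ:[] Δ:[((p0 → (p3 → p3)) → ((p0 → p3) → (p0 → p2)))=T] refutes=False
  v=0010: Γ:[] Δ:[((p0 → (p3 → p3)) → ((p0 → p3) → (p0 → p2)))=T] refutes=False
  v=0011: Γ:[] Δ:[((p0 → (p3 → p3)) → ((p0 → p3) → (p0 → p2)))=T] refutes=False
  v=0100: Γ:[] Δ:[((p0 → (p3 → p3)) → ((p0 → p3) → (p0 → p2)))=T] refutes=False
  v=0101: Γ:[] Δ:[((p0 → (p3 → p3)) → ((p0 → p3) → (p0 → p2)))=T] refutes=False
  v=0110: Γ:[] Δ:[((p0 → (p3 → p3)) → ((p0 → p3) → (p0 → p2)))=T] refutes=False
  v=0111: Γ:[] Δ:[((p0 → (p3 → p3)) → ((p0 → p3) → (p0 → p2)))=T] refutes=False
  v=1000: Γ:[] Δ:[((p0 → (p3 → p3)) → ((p0 → p3) → (p0 → p2)))=T] refutes=False
  v=1001: Γ:[] Δ:[((p0 → (p3 → p3)) → ((p0 → p3) → (p0 → p2)))=F] refutes=True  ← countermodel

Result: NO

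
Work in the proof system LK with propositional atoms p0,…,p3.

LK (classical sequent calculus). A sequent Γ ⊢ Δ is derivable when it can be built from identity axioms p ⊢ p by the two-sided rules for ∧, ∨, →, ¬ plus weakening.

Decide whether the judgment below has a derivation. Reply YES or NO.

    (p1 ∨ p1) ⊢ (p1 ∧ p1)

Derivation (root first):
[∨L] (p1 ∨ p1) ⊢ (p1 ∧ p1)
  [∧R] p1 ⊢ (p1 ∧ p1)
    [Ax] p1 ⊢ p1
    [Ax] p1 ⊢ p1
  [∧R] p1 ⊢ (p1 ∧ p1)
    [Ax] p1 ⊢ p1
    [Ax] p1 ⊢ p1

Result: YES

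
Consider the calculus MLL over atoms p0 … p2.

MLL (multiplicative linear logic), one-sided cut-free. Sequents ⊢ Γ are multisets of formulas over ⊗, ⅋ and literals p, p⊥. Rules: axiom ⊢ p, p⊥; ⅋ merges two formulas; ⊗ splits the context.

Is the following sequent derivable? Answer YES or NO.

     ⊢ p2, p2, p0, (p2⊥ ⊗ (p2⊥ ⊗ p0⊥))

Derivation trace:
[⊗]  ⊢ p2, p2, p0, (p2⊥ ⊗ (p2⊥ ⊗ p0⊥))
  [Ax]  ⊢ p2, p2⊥
  [⊗]  ⊢ p2, p0, (p2⊥ ⊗ p0⊥)
    [Ax]  ⊢ p2, p2⊥
    [Ax]  ⊢ p0, p0⊥

Result: YES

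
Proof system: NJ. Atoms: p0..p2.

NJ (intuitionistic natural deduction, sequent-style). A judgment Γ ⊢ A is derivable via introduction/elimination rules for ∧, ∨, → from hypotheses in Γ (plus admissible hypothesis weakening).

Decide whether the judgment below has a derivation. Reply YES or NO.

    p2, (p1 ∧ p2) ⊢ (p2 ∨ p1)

Proof tree:
[Wk] p2, (p1 ∧ p2) ⊢ (p2 ∨ p1)
  [∨I₁] p2 ⊢ (p2 ∨ p1)
    [Ax] p2 ⊢ p2

Result: YES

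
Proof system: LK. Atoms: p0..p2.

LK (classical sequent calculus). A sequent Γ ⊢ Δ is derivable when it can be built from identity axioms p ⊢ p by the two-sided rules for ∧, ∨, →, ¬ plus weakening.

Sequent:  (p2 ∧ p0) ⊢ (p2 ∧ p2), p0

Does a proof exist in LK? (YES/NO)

Derivation (root first):
[∧L] (p2 ∧ p0) ⊢ (p2 ∧ p2), p0
  [WR] p2, p0 ⊢ (p2 ∧ p2), p0
    [∧R] p2, p0 ⊢ (p2 ∧ p2)
      [Ax] p2 ⊢ p2
      [WL] p2, p0 ⊢ p2
        [Ax] p2 ⊢ p2

Result: YES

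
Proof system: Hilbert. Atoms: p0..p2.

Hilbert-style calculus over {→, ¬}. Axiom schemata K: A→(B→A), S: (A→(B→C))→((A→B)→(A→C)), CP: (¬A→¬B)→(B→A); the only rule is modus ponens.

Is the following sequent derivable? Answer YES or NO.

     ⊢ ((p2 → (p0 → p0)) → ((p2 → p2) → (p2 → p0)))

Truth-table refutation:
  v=000: Γ:[] Δ:[((p2 → (p0 → p0)) → ((p2 → p2) → (p2 → p0)))=T] refutes=False
  v=001: Γ:[] Δ:[((p2 → (p0 → p0)) → ((p2 → p2) → (p2 → p0)))=F] refutes=True  ← countermodel

Result: NO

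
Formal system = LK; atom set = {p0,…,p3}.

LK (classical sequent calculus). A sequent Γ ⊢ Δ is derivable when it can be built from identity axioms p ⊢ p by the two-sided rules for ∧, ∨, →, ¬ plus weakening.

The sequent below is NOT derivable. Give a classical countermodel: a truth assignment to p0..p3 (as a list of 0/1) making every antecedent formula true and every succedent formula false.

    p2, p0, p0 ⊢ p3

Enumerate valuations to refute Γ ⊢ Δ:
  v=0000: Γ:[p2=F, p0=F, p0=F] Δ:[p3=F] refutes=False
  v=0001: Γ:[p2=F, p0=F, p0=F] Δ:[p3=T] refutes=False
  v=0010: Γ:[p2=T, p0=F, p0=F] Δ:[p3=F] refutes=False
  v=0011: Γ:[p2=T, p0=F, p0=F] Δ:[p3=T] refutes=False
  v=0100: Γ:[p2=F, p0=F, p0=F] Δ:[p3=F] refutes=False
  v=0101: Γ:[p2=F, p0=F, p0=F] Δ:[p3=T] refutes=False
  v=0110: Γ:[p2=T, p0=F, p0=F] Δ:[p3=F] refutes=False
  v=0111: Γ:[p2=T, p0=F, p0=F] Δ:[p3=T] refutes=False
  v=1000: Γ:[p2=F, p0=T, p0=T] Δ:[p3=F] refutes=False
  v=1001: Γ:[p2=F, p0=T, p0=T] Δ:[p3=T] refutes=False
  v=1010: Γ:[p2=T, p0=T, p0=T] Δ:[p3=F] refutes=True  ← countermodel

Result: [1, 0, 1, 0]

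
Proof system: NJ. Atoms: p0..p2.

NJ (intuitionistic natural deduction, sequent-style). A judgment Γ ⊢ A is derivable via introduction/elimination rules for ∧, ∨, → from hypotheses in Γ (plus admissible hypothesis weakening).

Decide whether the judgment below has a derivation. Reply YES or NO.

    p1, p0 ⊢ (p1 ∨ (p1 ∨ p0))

Proof tree:
[Wk] p1, p0 ⊢ (p1 ∨ (p1 ∨ p0))
  [∨I₂] p1 ⊢ (p1 ∨ (p1 ∨ p0))
    [∨I₁] p1 ⊢ (p1 ∨ p0)
      [Ax] p1 ⊢ p1

Result: YES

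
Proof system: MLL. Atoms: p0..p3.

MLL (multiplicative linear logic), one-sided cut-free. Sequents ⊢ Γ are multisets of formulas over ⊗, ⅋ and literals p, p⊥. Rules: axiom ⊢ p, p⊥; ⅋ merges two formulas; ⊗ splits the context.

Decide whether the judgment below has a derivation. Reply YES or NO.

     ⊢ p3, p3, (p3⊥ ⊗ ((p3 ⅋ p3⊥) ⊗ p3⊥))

Derivation (root first):
[⊗]  ⊢ p3, p3, (p3⊥ ⊗ ((p3 ⅋ p3⊥) ⊗ p3⊥))
  [Ax]  ⊢ p3, p3⊥
  [⊗]  ⊢ p3, ((p3 ⅋ p3⊥) ⊗ p3⊥)
    [⅋]  ⊢ (p3 ⅋ p3⊥)
      [Ax]  ⊢ p3, p3⊥
    [Ax]  ⊢ p3, p3⊥

Result: YES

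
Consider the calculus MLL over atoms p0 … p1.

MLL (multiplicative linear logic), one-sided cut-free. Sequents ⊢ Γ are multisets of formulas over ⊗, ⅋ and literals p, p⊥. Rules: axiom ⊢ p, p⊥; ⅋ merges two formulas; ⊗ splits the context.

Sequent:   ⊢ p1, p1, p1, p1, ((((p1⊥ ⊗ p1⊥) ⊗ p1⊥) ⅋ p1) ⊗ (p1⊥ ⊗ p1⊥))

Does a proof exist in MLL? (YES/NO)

Proof tree:
[⊗]  ⊢ p1, p1, p1, p1, ((((p1⊥ ⊗ p1⊥) ⊗ p1⊥) ⅋ p1) ⊗ (p1⊥ ⊗ p1⊥))
  [⅋]  ⊢ p1, p1, (((p1⊥ ⊗ p1⊥) ⊗ p1⊥) ⅋ p1)
    [⊗]  ⊢ p1, p1, p1, ((p1⊥ ⊗ p1⊥) ⊗ p1⊥)
      [⊗]  ⊢ p1, p1, (p1⊥ ⊗ p1⊥)
        [Ax]  ⊢ p1, p1⊥
        [Ax]  ⊢ p1, p1⊥
      [Ax]  ⊢ p1, p1⊥
  [⊗]  ⊢ p1, p1, (p1⊥ ⊗ p1⊥)
    [Ax]  ⊢ p1, p1⊥
    [Ax]  ⊢ p1, p1⊥

Result: YES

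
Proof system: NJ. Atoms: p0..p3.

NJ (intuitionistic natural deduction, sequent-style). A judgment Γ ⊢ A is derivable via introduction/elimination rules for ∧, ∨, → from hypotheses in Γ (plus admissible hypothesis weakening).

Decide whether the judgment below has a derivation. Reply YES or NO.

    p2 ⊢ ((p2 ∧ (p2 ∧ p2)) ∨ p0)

Derivation trace:
[∨I₁] p2 ⊢ ((p2 ∧ (p2 ∧ p2)) ∨ p0)
  [∧I] p2 ⊢ (p2 ∧ (p2 ∧ p2))
    [Ax] p2 ⊢ p2
    [∧I] p2 ⊢ (p2 ∧ p2)
      [Ax] p2 ⊢ p2
      [Ax] p2 ⊢ p2

Result: YES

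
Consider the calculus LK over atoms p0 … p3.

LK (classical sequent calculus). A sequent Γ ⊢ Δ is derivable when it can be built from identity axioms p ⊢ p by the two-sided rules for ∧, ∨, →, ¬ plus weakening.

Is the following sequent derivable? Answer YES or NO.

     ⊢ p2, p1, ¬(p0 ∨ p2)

Search for a countermodel by truth-table:
  v=0000: Γ:[] Δ:[p2=F, p1=F, ¬(p0 ∨ p2)=T] refutes=False
  v=0001: Γ:[] Δ:[p2=F, p1=F, ¬(p0 ∨ p2)=T] refutes=False
  v=0010: Γ:[] Δ:[p2=T, p1=F, ¬(p0 ∨ p2)=F] refutes=False
  v=0011: Γ:[] Δ:[p2=T, p1=F, ¬(p0 ∨ p2)=F] refutes=False
  v=0100: Γ:[] Δ:[p2=F, p1=T, ¬(p0 ∨ p2)=T] refutes=False
  v=0101: Γ:[] Δ:[p2=F, p1=T, ¬(p0 ∨ p2)=T] refutes=False
  v=0110: Γ:[] Δ:[p2=T, p1=T, ¬(p0 ∨ p2)=F] refutes=False
  v=0111: Γ:[] Δ:[p2=T, p1=T, ¬(p0 ∨ p2)=F] refutes=False
  v=1000: Γ:[] Δ:[p2=F, p1=F, ¬(p0 ∨ p2)=F] refutes=True  ← countermodel

Result: NO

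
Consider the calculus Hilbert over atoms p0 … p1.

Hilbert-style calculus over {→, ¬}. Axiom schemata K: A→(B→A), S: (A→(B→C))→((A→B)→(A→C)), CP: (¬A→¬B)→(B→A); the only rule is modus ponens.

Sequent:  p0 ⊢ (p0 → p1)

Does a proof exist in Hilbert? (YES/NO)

Truth-table refutation:
  v=00: Γ:[p0=F] Δ:[(p0 → p1)=T] refutes=False
  v=01: Γ:[p0=F] Δ:[(p0 → p1)=T] refutes=False
  v=10: Γ:[p0=T] Δ:[(p0 → p1)=F] refutes=True  ← countermodel

Result: NO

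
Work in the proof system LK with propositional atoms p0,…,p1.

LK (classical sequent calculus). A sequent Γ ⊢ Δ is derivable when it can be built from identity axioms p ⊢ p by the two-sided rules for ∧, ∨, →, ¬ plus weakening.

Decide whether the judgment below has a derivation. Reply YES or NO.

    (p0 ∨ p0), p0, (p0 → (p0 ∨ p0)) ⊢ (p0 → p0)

Derivation trace:
[→L] (p0 ∨ p0), p0, (p0 → (p0 ∨ p0)) ⊢ (p0 → p0)
  [∨L] p0, (p0 ∨ p0) ⊢ p0
    [WL] p0, p0 ⊢ p0
      [Ax] p0 ⊢ p0
    [Ax] p0 ⊢ p0
  [→R] (p0 ∨ p0) ⊢ (p0 → p0)
    [∨L] p0, (p0 ∨ p0) ⊢ p0
      [WL] p0, p0 ⊢ p0
        [Ax] p0 ⊢ p0
      [Ax] p0 ⊢ p0

Result: YES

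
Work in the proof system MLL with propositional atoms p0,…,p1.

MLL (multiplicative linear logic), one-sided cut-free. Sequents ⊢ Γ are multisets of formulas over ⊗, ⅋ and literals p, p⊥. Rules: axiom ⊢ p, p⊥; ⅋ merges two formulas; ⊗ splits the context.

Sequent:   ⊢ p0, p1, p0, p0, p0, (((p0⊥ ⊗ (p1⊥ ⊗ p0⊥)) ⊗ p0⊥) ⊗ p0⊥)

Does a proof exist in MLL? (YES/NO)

Proof tree:
[⊗]  ⊢ p0, p1, p0, p0, p0, (((p0⊥ ⊗ (p1⊥ ⊗ p0⊥)) ⊗ p0⊥) ⊗ p0⊥)
  [⊗]  ⊢ p0, p1, p0, p0, ((p0⊥ ⊗ (p1⊥ ⊗ p0⊥)) ⊗ p0⊥)
    [⊗]  ⊢ p0, p1, p0, (p0⊥ ⊗ (p1⊥ ⊗ p0⊥))
      [Ax]  ⊢ p0, p0⊥
      [⊗]  ⊢ p1, p0, (p1⊥ ⊗ p0⊥)
        [Ax]  ⊢ p1, p1⊥
        [Ax]  ⊢ p0, p0⊥
    [Ax]  ⊢ p0, p0⊥
  [Ax]  ⊢ p0, p0⊥

Result: YES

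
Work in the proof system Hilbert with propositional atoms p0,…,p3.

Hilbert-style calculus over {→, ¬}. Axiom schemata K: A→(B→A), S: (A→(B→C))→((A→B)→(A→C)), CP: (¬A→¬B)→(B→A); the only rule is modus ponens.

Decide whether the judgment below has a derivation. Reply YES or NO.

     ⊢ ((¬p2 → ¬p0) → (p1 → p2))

Enumerate valuations to refute Γ ⊢ Δ:
  v=0000: Γ:[] Δ:[((¬p2 → ¬p0) → (p1 → p2))=T] refutes=False
  v=0001: Γ:[] Δ:[((¬p2 → ¬p0) → (p1 → p2))=T] refutes=False
  v=0010: Γ:[] Δ:[((¬p2 → ¬p0) → (p1 → p2))=T] refutes=False
  v=0011: Γ:[] Δ:[((¬p2 → ¬p0) → (p1 → p2))=T] refutes=False
  v=0100: Γ:[] Δ:[((¬p2 → ¬p0) → (p1 → p2))=F] refutes=True  ← countermodel

Result: NO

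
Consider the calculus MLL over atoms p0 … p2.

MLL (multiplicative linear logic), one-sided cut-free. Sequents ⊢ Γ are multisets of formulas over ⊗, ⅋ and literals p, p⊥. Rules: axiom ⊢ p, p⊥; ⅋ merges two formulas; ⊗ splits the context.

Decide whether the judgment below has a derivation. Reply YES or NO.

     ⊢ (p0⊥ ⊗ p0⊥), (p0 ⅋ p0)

Derivation trace:
[⅋]  ⊢ (p0⊥ ⊗ p0⊥), (p0 ⅋ p0)
  [⊗]  ⊢ p0, p0, (p0⊥ ⊗ p0⊥)
    [Ax]  ⊢ p0, p0⊥
    [Ax]  ⊢ p0, p0⊥

Result: YES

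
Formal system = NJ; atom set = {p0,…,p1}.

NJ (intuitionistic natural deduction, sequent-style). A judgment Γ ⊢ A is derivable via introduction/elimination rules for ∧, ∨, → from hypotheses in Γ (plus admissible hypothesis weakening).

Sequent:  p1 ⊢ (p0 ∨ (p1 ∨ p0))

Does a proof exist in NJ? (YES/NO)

Derivation (root first):
[∨I₂] p1 ⊢ (p0 ∨ (p1 ∨ p0))
  [∨I₁] p1 ⊢ (p1 ∨ p0)
    [Ax] p1 ⊢ p1

Result: YES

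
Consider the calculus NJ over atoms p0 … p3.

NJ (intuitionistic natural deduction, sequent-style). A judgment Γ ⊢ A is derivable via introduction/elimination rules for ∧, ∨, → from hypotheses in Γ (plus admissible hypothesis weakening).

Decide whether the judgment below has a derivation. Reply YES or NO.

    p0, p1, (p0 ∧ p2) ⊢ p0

Proof tree:
[Wk] p0, p1, (p0 ∧ p2) ⊢ p0
  [Wk] p0, p1 ⊢ p0
    [Ax] p0 ⊢ p0

Result: YES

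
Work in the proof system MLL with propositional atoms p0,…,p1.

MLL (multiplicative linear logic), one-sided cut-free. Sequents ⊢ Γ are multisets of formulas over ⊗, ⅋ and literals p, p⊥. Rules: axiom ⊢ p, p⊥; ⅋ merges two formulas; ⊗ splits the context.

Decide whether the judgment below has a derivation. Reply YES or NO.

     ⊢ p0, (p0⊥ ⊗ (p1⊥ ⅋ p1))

Derivation trace:
[⊗]  ⊢ p0, (p0⊥ ⊗ (p1⊥ ⅋ p1))
  [Ax]  ⊢ p0, p0⊥
  [⅋]  ⊢ (p1⊥ ⅋ p1)
    [Ax]  ⊢ p1, p1⊥

Result: YES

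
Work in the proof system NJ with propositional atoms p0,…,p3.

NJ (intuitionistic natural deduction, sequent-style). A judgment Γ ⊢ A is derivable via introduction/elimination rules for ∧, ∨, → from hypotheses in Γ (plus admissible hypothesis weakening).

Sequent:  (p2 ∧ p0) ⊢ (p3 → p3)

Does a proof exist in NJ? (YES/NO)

Derivation (root first):
[Wk] (p2 ∧ p0) ⊢ (p3 → p3)
  [→I]  ⊢ (p3 → p3)
    [Ax] p3 ⊢ p3

Result: YES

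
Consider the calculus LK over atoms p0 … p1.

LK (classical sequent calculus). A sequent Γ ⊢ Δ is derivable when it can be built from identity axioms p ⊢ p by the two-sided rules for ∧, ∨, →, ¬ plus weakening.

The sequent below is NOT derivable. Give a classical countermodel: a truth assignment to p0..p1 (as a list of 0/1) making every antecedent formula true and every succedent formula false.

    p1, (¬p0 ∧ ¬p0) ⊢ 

Search for a countermodel by truth-table:
  v=00: Γ:[p1=F, (¬p0 ∧ ¬p0)=T] Δ:[] refutes=False
  v=01: Γ:[p1=T, (¬p0 ∧ ¬p0)=T] Δ:[] refutes=True  ← countermodel

Result: [0, 1]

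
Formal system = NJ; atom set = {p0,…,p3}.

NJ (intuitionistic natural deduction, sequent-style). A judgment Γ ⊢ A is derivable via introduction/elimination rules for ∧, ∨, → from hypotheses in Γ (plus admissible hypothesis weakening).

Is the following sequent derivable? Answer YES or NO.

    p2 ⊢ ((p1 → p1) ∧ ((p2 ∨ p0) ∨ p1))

Proof tree:
[∧I] p2 ⊢ ((p1 → p1) ∧ ((p2 ∨ p0) ∨ p1))
  [→I]  ⊢ (p1 → p1)
    [Ax] p1 ⊢ p1
  [∨I₁] p2 ⊢ ((p2 ∨ p0) ∨ p1)
    [∨I₁] p2 ⊢ (p2 ∨ p0)
      [Ax] p2 ⊢ p2

Result: YES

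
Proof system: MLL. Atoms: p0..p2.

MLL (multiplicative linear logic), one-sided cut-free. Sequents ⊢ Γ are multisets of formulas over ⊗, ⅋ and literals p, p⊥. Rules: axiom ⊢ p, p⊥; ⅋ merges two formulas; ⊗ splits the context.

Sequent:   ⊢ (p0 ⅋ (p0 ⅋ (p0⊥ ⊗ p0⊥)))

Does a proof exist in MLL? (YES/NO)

Derivation (root first):
[⅋]  ⊢ (p0 ⅋ (p0 ⅋ (p0⊥ ⊗ p0⊥)))
  [⅋]  ⊢ p0, (p0 ⅋ (p0⊥ ⊗ p0⊥))
    [⊗]  ⊢ p0, p0, (p0⊥ ⊗ p0⊥)
      [Ax]  ⊢ p0, p0⊥
      [Ax]  ⊢ p0, p0⊥

Result: YES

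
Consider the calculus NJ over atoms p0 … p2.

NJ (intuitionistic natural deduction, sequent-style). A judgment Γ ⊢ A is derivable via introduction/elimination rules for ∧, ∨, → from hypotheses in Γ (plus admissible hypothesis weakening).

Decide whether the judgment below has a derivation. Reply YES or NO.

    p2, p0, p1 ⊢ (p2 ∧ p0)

Derivation (root first):
[Wk] p2, p0, p1 ⊢ (p2 ∧ p0)
  [∧I] p2, p0 ⊢ (p2 ∧ p0)
    [Ax] p2 ⊢ p2
    [Ax] p0 ⊢ p0

Result: YES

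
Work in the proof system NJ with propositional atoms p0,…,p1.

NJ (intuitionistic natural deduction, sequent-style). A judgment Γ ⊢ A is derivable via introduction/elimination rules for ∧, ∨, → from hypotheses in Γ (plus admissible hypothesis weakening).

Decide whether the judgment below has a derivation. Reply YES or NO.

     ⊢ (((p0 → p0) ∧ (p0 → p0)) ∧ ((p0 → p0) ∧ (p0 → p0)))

Proof tree:
[∧I]  ⊢ (((p0 → p0) ∧ (p0 → p0)) ∧ ((p0 → p0) ∧ (p0 → p0)))
  [∧I]  ⊢ ((p0 → p0) ∧ (p0 → p0))
    [→I]  ⊢ (p0 → p0)
      [Ax] p0 ⊢ p0
    [→I]  ⊢ (p0 → p0)
      [Ax] p0 ⊢ p0
  [∧I]  ⊢ ((p0 → p0) ∧ (p0 → p0))
    [→I]  ⊢ (p0 → p0)
      [Ax] p0 ⊢ p0
    [→I]  ⊢ (p0 → p0)
      [Ax] p0 ⊢ p0

Result: YES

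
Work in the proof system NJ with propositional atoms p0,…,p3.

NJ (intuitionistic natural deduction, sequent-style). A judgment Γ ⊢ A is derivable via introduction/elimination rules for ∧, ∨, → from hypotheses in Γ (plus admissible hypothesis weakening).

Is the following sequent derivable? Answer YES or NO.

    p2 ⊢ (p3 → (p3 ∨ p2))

Proof tree:
[→I] p2 ⊢ (p3 → (p3 ∨ p2))
  [Wk] p3, p2 ⊢ (p3 ∨ p2)
    [∨I₁] p3 ⊢ (p3 ∨ p2)
      [Ax] p3 ⊢ p3

Result: YES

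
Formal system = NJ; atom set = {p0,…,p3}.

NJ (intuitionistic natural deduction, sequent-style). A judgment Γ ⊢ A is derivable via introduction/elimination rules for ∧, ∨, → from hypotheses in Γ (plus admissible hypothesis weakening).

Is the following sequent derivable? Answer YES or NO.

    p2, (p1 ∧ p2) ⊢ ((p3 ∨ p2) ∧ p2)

Derivation (root first):
[∧I] p2, (p1 ∧ p2) ⊢ ((p3 ∨ p2) ∧ p2)
  [∨I₂] p2, (p1 ∧ p2) ⊢ (p3 ∨ p2)
    [Wk] p2, (p1 ∧ p2) ⊢ p2
      [Ax] p2 ⊢ p2
  [Ax] p2 ⊢ p2

Result: YES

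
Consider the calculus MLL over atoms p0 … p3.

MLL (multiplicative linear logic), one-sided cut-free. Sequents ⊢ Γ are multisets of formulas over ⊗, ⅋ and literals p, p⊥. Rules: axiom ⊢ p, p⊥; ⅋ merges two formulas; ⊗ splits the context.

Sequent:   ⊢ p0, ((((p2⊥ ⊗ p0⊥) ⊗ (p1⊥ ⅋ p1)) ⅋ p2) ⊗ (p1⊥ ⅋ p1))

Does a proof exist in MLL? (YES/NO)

Derivation (root first):
[⊗]  ⊢ p0, ((((p2⊥ ⊗ p0⊥) ⊗ (p1⊥ ⅋ p1)) ⅋ p2) ⊗ (p1⊥ ⅋ p1))
  [⅋]  ⊢ p0, (((p2⊥ ⊗ p0⊥) ⊗ (p1⊥ ⅋ p1)) ⅋ p2)
    [⊗]  ⊢ p2, p0, ((p2⊥ ⊗ p0⊥) ⊗ (p1⊥ ⅋ p1))
      [⊗]  ⊢ p2, p0, (p2⊥ ⊗ p0⊥)
        [Ax]  ⊢ p2, p2⊥
        [Ax]  ⊢ p0, p0⊥
      [⅋]  ⊢ (p1⊥ ⅋ p1)
        [Ax]  ⊢ p1, p1⊥
  [⅋]  ⊢ (p1⊥ ⅋ p1)
    [Ax]  ⊢ p1, p1⊥

Result: YES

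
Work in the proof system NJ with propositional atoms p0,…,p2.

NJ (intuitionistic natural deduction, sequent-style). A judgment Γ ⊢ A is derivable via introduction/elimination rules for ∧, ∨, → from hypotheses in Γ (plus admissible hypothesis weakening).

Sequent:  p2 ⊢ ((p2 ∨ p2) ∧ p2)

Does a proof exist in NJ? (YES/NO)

Derivation (root first):
[∧I] p2 ⊢ ((p2 ∨ p2) ∧ p2)
  [∨I₂] p2 ⊢ (p2 ∨ p2)
    [Ax] p2 ⊢ p2
  [Ax] p2 ⊢ p2

Result: YES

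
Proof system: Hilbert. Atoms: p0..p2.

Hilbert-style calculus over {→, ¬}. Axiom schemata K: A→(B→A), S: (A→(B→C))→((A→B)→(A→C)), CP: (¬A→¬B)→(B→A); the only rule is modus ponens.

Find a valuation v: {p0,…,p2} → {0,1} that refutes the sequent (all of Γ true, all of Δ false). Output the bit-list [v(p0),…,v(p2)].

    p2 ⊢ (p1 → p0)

Enumerate valuations to refute Γ ⊢ Δ:
  v=000: Γ:[p2=F] Δ:[(p1 → p0)=T] refutes=False
  v=001: Γ:[p2=T] Δ:[(p1 → p0)=T] refutes=False
  v=010: Γ:[p2=F] Δ:[(p1 → p0)=F] refutes=False
  v=011: Γ:[p2=T] Δ:[(p1 → p0)=F] refutes=True  ← countermodel

Result: [0, 1, 1]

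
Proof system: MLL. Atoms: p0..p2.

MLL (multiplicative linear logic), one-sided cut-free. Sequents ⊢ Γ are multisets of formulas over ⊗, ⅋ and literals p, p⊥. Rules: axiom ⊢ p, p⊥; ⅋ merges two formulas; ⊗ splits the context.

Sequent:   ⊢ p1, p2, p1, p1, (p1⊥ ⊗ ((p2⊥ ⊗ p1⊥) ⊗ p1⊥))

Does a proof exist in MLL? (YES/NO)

Proof tree:
[⊗]  ⊢ p1, p2, p1, p1, (p1⊥ ⊗ ((p2⊥ ⊗ p1⊥) ⊗ p1⊥))
  [Ax]  ⊢ p1, p1⊥
  [⊗]  ⊢ p2, p1, p1, ((p2⊥ ⊗ p1⊥) ⊗ p1⊥)
    [⊗]  ⊢ p2, p1, (p2⊥ ⊗ p1⊥)
      [Ax]  ⊢ p2, p2⊥
      [Ax]  ⊢ p1, p1⊥
    [Ax]  ⊢ p1, p1⊥

Result: YES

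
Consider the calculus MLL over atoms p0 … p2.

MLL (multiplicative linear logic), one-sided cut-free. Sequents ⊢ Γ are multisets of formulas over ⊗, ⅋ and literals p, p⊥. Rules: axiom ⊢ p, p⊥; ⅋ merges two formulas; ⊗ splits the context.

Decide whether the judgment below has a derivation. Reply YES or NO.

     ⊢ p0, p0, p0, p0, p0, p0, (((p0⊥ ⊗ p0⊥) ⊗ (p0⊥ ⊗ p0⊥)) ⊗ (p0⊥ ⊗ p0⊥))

Proof tree:
[⊗]  ⊢ p0, p0, p0, p0, p0, p0, (((p0⊥ ⊗ p0⊥) ⊗ (p0⊥ ⊗ p0⊥)) ⊗ (p0⊥ ⊗ p0⊥))
  [⊗]  ⊢ p0, p0, p0, p0, ((p0⊥ ⊗ p0⊥) ⊗ (p0⊥ ⊗ p0⊥))
    [⊗]  ⊢ p0, p0, (p0⊥ ⊗ p0⊥)
      [Ax]  ⊢ p0, p0⊥
      [Ax]  ⊢ p0, p0⊥
    [⊗]  ⊢ p0, p0, (p0⊥ ⊗ p0⊥)
      [Ax]  ⊢ p0, p0⊥
      [Ax]  ⊢ p0, p0⊥
  [⊗]  ⊢ p0, p0, (p0⊥ ⊗ p0⊥)
    [Ax]  ⊢ p0, p0⊥
    [Ax]  ⊢ p0, p0⊥

Result: YES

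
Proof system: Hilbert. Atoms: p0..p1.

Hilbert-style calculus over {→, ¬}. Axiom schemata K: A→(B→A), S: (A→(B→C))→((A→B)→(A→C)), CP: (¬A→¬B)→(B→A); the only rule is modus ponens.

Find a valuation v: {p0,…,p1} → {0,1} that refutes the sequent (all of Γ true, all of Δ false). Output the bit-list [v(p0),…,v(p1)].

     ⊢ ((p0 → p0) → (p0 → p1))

Enumerate valuations to refute Γ ⊢ Δ:
  v=00: Γ:[] Δ:[((p0 → p0) → (p0 → p1))=T] refutes=False
  v=01: Γ:[] Δ:[((p0 → p0) → (p0 → p1))=T] refutes=False
  v=10: Γ:[] Δ:[((p0 → p0) → (p0 → p1))=F] refutes=True  ← countermodel

Result: [1, 0]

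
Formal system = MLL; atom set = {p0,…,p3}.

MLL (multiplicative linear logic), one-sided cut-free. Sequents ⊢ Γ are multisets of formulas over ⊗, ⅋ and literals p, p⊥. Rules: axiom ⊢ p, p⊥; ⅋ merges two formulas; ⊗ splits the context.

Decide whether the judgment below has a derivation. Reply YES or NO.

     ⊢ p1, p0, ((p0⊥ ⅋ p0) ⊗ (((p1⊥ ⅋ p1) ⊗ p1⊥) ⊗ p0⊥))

Derivation (root first):
[⊗]  ⊢ p1, p0, ((p0⊥ ⅋ p0) ⊗ (((p1⊥ ⅋ p1) ⊗ p1⊥) ⊗ p0⊥))
  [⅋]  ⊢ (p0⊥ ⅋ p0)
    [Ax]  ⊢ p0, p0⊥
  [⊗]  ⊢ p1, p0, (((p1⊥ ⅋ p1) ⊗ p1⊥) ⊗ p0⊥)
    [⊗]  ⊢ p1, ((p1⊥ ⅋ p1) ⊗ p1⊥)
      [⅋]  ⊢ (p1⊥ ⅋ p1)
        [Ax]  ⊢ p1, p1⊥
      [Ax]  ⊢ p1, p1⊥
    [Ax]  ⊢ p0, p0⊥

Result: YES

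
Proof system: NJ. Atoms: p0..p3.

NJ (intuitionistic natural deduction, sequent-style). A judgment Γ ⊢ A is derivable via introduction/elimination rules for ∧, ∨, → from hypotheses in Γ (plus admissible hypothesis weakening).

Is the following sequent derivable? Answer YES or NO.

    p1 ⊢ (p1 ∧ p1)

Derivation trace:
[∧I] p1 ⊢ (p1 ∧ p1)
  [Ax] p1 ⊢ p1
  [Wk] p1, p1 ⊢ p1
    [Ax] p1 ⊢ p1

Result: YES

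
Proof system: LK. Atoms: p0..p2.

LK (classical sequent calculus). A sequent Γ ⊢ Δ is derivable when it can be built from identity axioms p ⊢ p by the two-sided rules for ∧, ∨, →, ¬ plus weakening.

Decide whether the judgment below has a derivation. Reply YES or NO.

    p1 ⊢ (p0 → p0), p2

Derivation trace:
[WL] p1 ⊢ (p0 → p0), p2
  [WR]  ⊢ (p0 → p0), p2
    [→R]  ⊢ (p0 → p0)
      [Ax] p0 ⊢ p0

Result: YES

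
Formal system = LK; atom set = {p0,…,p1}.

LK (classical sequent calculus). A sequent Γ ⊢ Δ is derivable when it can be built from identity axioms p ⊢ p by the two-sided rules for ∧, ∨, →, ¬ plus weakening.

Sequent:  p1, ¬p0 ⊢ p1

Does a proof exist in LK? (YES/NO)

Derivation (root first):
[¬L] p1, ¬p0 ⊢ p1
  [WR] p1 ⊢ p1, p0
    [Ax] p1 ⊢ p1

Result: YES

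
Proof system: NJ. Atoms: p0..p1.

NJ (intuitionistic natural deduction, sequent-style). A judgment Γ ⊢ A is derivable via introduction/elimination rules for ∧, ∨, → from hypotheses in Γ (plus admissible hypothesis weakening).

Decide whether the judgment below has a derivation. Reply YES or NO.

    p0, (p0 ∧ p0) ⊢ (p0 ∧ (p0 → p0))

Derivation trace:
[Wk] p0, (p0 ∧ p0) ⊢ (p0 ∧ (p0 → p0))
  [∧I] p0 ⊢ (p0 ∧ (p0 → p0))
    [Ax] p0 ⊢ p0
    [→I]  ⊢ (p0 → p0)
      [Ax] p0 ⊢ p0

Result: YES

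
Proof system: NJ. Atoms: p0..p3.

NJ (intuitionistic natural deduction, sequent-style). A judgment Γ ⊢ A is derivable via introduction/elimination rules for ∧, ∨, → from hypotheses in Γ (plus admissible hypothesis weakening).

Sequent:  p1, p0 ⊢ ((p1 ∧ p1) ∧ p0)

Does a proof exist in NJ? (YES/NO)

Derivation trace:
[∧I] p1, p0 ⊢ ((p1 ∧ p1) ∧ p0)
  [∧I] p1 ⊢ (p1 ∧ p1)
    [Ax] p1 ⊢ p1
    [Ax] p1 ⊢ p1
  [Ax] p0 ⊢ p0

Result: YES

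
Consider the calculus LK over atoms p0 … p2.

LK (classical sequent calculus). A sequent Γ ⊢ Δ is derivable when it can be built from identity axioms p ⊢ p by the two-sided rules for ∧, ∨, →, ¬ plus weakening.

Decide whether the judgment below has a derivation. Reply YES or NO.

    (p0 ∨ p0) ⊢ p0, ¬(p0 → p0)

Derivation trace:
[¬R] (p0 ∨ p0) ⊢ p0, ¬(p0 → p0)
  [→L] (p0 ∨ p0), (p0 → p0) ⊢ p0
    [∨L] (p0 ∨ p0) ⊢ p0
      [Ax] p0 ⊢ p0
      [Ax] p0 ⊢ p0
    [Ax] p0 ⊢ p0

Result: YES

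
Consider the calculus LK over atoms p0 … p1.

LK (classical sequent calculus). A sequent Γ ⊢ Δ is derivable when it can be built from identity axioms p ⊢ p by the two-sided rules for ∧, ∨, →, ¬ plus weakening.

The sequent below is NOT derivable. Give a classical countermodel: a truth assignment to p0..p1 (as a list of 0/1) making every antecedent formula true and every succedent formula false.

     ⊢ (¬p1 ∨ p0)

Truth-table refutation:
  v=00: Γ:[] Δ:[(¬p1 ∨ p0)=T] refutes=False
  v=01: Γ:[] Δ:[(¬p1 ∨ p0)=F] refutes=True  ← countermodel

Result: [0, 1]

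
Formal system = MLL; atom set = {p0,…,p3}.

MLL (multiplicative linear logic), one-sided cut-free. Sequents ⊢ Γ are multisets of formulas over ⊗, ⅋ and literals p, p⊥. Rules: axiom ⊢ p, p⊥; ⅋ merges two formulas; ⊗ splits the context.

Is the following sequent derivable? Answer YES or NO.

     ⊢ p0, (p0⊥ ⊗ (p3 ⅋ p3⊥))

Derivation trace:
[⊗]  ⊢ p0, (p0⊥ ⊗ (p3 ⅋ p3⊥))
  [Ax]  ⊢ p0, p0⊥
  [⅋]  ⊢ (p3 ⅋ p3⊥)
    [Ax]  ⊢ p3, p3⊥

Result: YES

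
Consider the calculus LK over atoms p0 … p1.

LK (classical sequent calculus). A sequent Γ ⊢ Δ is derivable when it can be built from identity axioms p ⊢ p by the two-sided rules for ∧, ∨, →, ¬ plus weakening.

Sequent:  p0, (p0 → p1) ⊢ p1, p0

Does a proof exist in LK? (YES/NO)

Derivation trace:
[→L] p0, (p0 → p1) ⊢ p1, p0
  [Ax] p0 ⊢ p0
  [WR] p0, p1 ⊢ p0, p1
    [WL] p0, p1 ⊢ p0
      [Ax] p0 ⊢ p0

Result: YES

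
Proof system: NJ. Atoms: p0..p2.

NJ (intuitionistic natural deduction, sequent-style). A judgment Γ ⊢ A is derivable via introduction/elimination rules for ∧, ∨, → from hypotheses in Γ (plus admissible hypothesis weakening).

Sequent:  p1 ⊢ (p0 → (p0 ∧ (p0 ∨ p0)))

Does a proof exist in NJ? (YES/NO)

Derivation trace:
[→I] p1 ⊢ (p0 → (p0 ∧ (p0 ∨ p0)))
  [∧I] p1, p0 ⊢ (p0 ∧ (p0 ∨ p0))
    [Wk] p0, p1 ⊢ p0
      [Ax] p0 ⊢ p0
    [∨I₂] p0 ⊢ (p0 ∨ p0)
      [Ax] p0 ⊢ p0

Result: YES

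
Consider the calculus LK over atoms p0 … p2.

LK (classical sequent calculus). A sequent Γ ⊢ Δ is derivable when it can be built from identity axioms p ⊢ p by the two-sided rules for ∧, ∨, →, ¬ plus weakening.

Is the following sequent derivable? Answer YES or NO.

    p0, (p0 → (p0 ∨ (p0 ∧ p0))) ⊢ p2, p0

Derivation (root first):
[→L] p0, (p0 → (p0 ∨ (p0 ∧ p0))) ⊢ p2, p0
  [WL] p0, p0 ⊢ p0
    [Ax] p0 ⊢ p0
  [∨L] (p0 ∨ (p0 ∧ p0)) ⊢ p2, p0
    [WR] p0 ⊢ p0, p2
      [Ax] p0 ⊢ p0
    [∧L] (p0 ∧ p0) ⊢ p0
      [WL] p0, p0 ⊢ p0
        [Ax] p0 ⊢ p0

Result: YES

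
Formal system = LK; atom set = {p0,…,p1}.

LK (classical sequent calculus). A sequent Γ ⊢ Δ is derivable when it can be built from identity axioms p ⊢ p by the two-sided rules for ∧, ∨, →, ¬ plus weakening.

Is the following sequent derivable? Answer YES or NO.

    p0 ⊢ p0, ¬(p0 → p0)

Derivation trace:
[¬R] p0 ⊢ p0, ¬(p0 → p0)
  [→L] p0, (p0 → p0) ⊢ p0
    [Ax] p0 ⊢ p0
    [Ax] p0 ⊢ p0

Result: YES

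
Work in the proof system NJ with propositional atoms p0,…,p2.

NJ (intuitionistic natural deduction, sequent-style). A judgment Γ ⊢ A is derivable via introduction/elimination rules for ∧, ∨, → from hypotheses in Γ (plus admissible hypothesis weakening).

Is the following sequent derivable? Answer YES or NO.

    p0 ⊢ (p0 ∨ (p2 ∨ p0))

Derivation (root first):
[∨I₂] p0 ⊢ (p0 ∨ (p2 ∨ p0))
  [∨I₂] p0 ⊢ (p2 ∨ p0)
    [Ax] p0 ⊢ p0

Result: YES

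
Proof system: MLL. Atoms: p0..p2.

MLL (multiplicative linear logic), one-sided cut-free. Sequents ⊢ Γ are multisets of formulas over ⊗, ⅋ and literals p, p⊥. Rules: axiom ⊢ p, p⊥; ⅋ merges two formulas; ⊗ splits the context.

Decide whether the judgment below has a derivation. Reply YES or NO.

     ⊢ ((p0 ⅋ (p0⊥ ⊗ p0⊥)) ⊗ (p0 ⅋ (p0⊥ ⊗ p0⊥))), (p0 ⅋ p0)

Derivation (root first):
[⅋]  ⊢ ((p0 ⅋ (p0⊥ ⊗ p0⊥)) ⊗ (p0 ⅋ (p0⊥ ⊗ p0⊥))), (p0 ⅋ p0)
  [⊗]  ⊢ p0, p0, ((p0 ⅋ (p0⊥ ⊗ p0⊥)) ⊗ (p0 ⅋ (p0⊥ ⊗ p0⊥)))
    [⅋]  ⊢ p0, (p0 ⅋ (p0⊥ ⊗ p0⊥))
      [⊗]  ⊢ p0, p0, (p0⊥ ⊗ p0⊥)
        [Ax]  ⊢ p0, p0⊥
        [Ax]  ⊢ p0, p0⊥
    [⅋]  ⊢ p0, (p0 ⅋ (p0⊥ ⊗ p0⊥))
      [⊗]  ⊢ p0, p0, (p0⊥ ⊗ p0⊥)
        [Ax]  ⊢ p0, p0⊥
        [Ax]  ⊢ p0, p0⊥

Result: YES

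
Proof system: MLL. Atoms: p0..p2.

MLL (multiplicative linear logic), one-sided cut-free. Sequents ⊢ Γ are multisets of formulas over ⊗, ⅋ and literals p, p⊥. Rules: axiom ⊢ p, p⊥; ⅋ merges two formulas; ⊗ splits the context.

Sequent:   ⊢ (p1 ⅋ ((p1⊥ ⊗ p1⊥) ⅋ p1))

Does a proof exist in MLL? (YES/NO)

Derivation trace:
[⅋]  ⊢ (p1 ⅋ ((p1⊥ ⊗ p1⊥) ⅋ p1))
  [⅋]  ⊢ p1, ((p1⊥ ⊗ p1⊥) ⅋ p1)
    [⊗]  ⊢ p1, p1, (p1⊥ ⊗ p1⊥)
      [Ax]  ⊢ p1, p1⊥
      [Ax]  ⊢ p1, p1⊥

Result: YES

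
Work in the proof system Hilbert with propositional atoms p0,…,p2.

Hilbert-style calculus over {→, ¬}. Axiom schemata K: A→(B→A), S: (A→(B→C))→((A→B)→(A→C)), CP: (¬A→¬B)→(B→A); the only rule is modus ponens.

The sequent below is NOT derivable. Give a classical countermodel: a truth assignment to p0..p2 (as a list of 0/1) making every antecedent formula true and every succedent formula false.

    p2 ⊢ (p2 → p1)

Search for a countermodel by truth-table:
  v=000: Γ:[p2=F] Δ:[(p2 → p1)=T] refutes=False
  v=001: Γ:[p2=T] Δ:[(p2 → p1)=F] refutes=True  ← countermodel

Result: [0, 0, 1]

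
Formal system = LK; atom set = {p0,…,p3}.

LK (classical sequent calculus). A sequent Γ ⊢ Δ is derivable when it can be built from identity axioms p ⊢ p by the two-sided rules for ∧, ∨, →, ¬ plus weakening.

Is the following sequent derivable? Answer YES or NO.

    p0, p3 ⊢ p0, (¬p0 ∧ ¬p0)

Proof tree:
[WL] p0, p3 ⊢ p0, (¬p0 ∧ ¬p0)
  [WL] p0 ⊢ p0, (¬p0 ∧ ¬p0)
    [∧R]  ⊢ p0, (¬p0 ∧ ¬p0)
      [¬R]  ⊢ p0, ¬p0
        [Ax] p0 ⊢ p0
      [¬R]  ⊢ p0, ¬p0
        [Ax] p0 ⊢ p0

Result: YES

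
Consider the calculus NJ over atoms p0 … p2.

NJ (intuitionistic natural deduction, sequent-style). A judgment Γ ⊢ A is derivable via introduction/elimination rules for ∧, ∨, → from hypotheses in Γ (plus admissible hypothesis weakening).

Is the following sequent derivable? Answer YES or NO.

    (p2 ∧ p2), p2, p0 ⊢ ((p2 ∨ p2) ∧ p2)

Proof tree:
[∧I] (p2 ∧ p2), p2, p0 ⊢ ((p2 ∨ p2) ∧ p2)
  [∨I₂] p2, p0, (p2 ∧ p2) ⊢ (p2 ∨ p2)
    [Wk] p2, p0, (p2 ∧ p2) ⊢ p2
      [Wk] p2, p0 ⊢ p2
        [Ax] p2 ⊢ p2
  [Wk] p2, p0 ⊢ p2
    [Ax] p2 ⊢ p2

Result: YES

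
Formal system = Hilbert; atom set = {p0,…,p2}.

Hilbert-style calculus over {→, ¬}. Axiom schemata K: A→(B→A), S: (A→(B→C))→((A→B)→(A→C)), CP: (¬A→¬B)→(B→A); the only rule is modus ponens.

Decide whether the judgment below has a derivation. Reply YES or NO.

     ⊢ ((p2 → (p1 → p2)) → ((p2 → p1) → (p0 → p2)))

Truth-table refutation:
  v=000: Γ:[] Δ:[((p2 → (p1 → p2)) → ((p2 → p1) → (p0 → p2)))=T] refutes=False
  v=001: Γ:[] Δ:[((p2 → (p1 → p2)) → ((p2 → p1) → (p0 → p2)))=T] refutes=False
  v=010: Γ:[] Δ:[((p2 → (p1 → p2)) → ((p2 → p1) → (p0 → p2)))=T] refutes=False
  v=011: Γ:[] Δ:[((p2 → (p1 → p2)) → ((p2 → p1) → (p0 → p2)))=T] refutes=False
  v=100: Γ:[] Δ:[((p2 → (p1 → p2)) → ((p2 → p1) → (p0 → p2)))=F] refutes=True  ← countermodel

Result: NO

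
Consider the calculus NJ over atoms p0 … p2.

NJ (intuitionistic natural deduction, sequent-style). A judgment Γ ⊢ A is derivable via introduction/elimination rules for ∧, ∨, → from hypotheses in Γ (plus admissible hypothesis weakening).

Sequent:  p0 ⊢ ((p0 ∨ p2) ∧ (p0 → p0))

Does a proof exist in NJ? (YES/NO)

Derivation trace:
[∧I] p0 ⊢ ((p0 ∨ p2) ∧ (p0 → p0))
  [∨I₁] p0 ⊢ (p0 ∨ p2)
    [Ax] p0 ⊢ p0
  [→I]  ⊢ (p0 → p0)
    [Ax] p0 ⊢ p0

Result: YES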